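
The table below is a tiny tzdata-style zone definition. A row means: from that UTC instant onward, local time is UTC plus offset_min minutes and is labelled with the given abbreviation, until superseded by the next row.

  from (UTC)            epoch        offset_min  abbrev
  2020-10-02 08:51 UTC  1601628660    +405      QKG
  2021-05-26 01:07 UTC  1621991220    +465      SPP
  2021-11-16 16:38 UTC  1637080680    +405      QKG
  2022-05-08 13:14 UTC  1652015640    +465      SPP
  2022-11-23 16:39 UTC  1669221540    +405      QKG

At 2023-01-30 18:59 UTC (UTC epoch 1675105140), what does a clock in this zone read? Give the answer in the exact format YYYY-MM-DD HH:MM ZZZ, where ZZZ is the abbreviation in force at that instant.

Query: 2023-01-30 18:59 UTC
Rule 5/5 (QKG, +06:45): 2022-11-23 16:39 UTC ≤ query < +∞
18·60 + 59 + 405 = 1544 min
1544 = 1·1440 + 104; 104 = 1·60 + 44 → 01:44, 2023-01-30 + 1 day = 2023-01-31
→ 2023-01-31 01:44 QKG

2023-01-31 01:44 QKG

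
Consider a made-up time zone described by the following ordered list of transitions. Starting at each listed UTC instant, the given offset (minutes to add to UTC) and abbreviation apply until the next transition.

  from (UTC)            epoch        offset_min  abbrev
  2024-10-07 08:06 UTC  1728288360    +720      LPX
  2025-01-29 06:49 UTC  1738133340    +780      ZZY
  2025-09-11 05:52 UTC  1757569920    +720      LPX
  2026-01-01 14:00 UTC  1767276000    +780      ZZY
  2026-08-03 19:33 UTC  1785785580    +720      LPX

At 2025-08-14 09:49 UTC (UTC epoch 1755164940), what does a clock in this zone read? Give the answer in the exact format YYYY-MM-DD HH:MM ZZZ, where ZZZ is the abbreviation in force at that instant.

2025-08-14 22:49 ZZY

Query: 2025-08-14 09:49 UTC
Rule 2/5 (ZZY, +13:00): 2025-01-29 06:49 UTC ≤ query < 2025-09-11 05:52 UTC
9·60 + 49 + 780 = 1369 min
1369 = 0·1440 + 1369; 1369 = 22·60 + 49 → 22:49, same day
→ 2025-08-14 22:49 ZZY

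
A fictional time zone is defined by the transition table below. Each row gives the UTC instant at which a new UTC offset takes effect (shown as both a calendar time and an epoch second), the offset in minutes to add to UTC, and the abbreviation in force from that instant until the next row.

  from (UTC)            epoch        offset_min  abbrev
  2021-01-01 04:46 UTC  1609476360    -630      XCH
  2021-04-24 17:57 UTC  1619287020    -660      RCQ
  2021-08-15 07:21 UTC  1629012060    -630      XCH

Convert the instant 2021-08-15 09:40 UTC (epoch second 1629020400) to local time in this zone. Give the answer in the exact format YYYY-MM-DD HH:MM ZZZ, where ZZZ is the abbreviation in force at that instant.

2021-08-14 23:10 XCH

Query: 2021-08-15 09:40 UTC
Rule 3/3 (XCH, -10:30): 2021-08-15 07:21 UTC ≤ query < +∞
9·60 + 40 - 630 = -50 min
-50 = -1·1440 + 1390; 1390 = 23·60 + 10 → 23:10, 2021-08-15 - 1 day = 2021-08-14
→ 2021-08-14 23:10 XCH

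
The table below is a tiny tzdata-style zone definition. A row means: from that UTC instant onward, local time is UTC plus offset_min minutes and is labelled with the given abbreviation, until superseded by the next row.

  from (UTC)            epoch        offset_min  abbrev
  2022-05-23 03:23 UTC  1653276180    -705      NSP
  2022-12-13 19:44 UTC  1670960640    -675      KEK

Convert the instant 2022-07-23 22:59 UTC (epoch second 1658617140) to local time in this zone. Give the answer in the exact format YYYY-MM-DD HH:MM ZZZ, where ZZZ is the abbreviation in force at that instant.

2022-07-23 11:14 NSP

Query: 2022-07-23 22:59 UTC
Rule 1/2 (NSP, -11:45): 2022-05-23 03:23 UTC ≤ query < 2022-12-13 19:44 UTC
22·60 + 59 - 705 = 674 min
674 = 0·1440 + 674; 674 = 11·60 + 14 → 11:14, same day
→ 2022-07-23 11:14 NSP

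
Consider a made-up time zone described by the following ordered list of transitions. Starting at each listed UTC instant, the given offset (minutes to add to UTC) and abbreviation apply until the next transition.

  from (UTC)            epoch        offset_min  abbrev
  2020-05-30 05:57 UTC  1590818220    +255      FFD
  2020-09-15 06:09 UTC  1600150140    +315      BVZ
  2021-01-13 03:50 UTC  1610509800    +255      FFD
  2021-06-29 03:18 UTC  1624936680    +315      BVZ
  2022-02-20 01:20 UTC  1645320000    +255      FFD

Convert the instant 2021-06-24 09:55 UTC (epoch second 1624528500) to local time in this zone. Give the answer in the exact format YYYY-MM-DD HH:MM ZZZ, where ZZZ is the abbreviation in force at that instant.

2021-06-24 14:10 FFD

Query: 2021-06-24 09:55 UTC
Rule 3/5 (FFD, +04:15): 2021-01-13 03:50 UTC ≤ query < 2021-06-29 03:18 UTC
9·60 + 55 + 255 = 850 min
850 = 0·1440 + 850; 850 = 14·60 + 10 → 14:10, same day
→ 2021-06-24 14:10 FFD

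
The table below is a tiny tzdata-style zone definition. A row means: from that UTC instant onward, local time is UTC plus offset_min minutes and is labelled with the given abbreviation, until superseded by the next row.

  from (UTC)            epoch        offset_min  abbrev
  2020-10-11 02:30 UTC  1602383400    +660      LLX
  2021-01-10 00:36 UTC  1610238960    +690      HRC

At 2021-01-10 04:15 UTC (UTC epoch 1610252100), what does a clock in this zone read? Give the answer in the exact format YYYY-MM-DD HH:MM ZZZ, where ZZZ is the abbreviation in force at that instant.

Query: 2021-01-10 04:15 UTC
Rule 2/2 (HRC, +11:30): 2021-01-10 00:36 UTC ≤ query < +∞
4·60 + 15 + 690 = 945 min
945 = 0·1440 + 945; 945 = 15·60 + 45 → 15:45, same day
→ 2021-01-10 15:45 HRC

2021-01-10 15:45 HRC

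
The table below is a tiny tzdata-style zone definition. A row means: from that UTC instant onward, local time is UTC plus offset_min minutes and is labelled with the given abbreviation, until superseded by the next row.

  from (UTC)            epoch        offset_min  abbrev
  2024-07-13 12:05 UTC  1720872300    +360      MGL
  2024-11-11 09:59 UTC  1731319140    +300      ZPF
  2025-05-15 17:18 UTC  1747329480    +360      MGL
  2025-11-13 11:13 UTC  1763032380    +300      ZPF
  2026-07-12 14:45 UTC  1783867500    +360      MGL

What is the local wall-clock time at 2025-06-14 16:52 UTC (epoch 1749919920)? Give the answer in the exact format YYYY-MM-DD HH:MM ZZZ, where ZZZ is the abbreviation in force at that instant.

2025-06-14 22:52 MGL

Query: 2025-06-14 16:52 UTC
Rule 3/5 (MGL, +06:00): 2025-05-15 17:18 UTC ≤ query < 2025-11-13 11:13 UTC
16·60 + 52 + 360 = 1372 min
1372 = 0·1440 + 1372; 1372 = 22·60 + 52 → 22:52, same day
→ 2025-06-14 22:52 MGL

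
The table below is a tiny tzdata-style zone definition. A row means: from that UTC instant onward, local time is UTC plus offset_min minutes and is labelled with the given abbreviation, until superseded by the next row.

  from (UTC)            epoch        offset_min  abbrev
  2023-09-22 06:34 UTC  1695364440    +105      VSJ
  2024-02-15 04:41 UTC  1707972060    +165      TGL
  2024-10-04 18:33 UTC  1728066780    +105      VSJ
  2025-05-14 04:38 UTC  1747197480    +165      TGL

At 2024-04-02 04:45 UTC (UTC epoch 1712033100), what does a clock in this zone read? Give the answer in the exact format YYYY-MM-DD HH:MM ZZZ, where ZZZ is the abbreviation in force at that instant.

2024-04-02 07:30 TGL

Query: 2024-04-02 04:45 UTC
Rule 2/4 (TGL, +02:45): 2024-02-15 04:41 UTC ≤ query < 2024-10-04 18:33 UTC
4·60 + 45 + 165 = 450 min
450 = 0·1440 + 450; 450 = 7·60 + 30 → 07:30, same day
→ 2024-04-02 07:30 TGL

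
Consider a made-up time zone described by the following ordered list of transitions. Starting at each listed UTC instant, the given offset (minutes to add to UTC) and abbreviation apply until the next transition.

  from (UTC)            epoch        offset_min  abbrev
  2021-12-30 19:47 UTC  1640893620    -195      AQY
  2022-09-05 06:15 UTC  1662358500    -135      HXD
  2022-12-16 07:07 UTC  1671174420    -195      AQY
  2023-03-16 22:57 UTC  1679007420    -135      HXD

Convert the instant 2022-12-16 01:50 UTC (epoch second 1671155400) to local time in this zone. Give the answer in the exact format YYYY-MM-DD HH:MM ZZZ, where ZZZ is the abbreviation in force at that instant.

2022-12-15 23:35 HXD

Query: 2022-12-16 01:50 UTC
Rule 2/4 (HXD, -02:15): 2022-09-05 06:15 UTC ≤ query < 2022-12-16 07:07 UTC
1·60 + 50 - 135 = -25 min
-25 = -1·1440 + 1415; 1415 = 23·60 + 35 → 23:35, 2022-12-16 - 1 day = 2022-12-15
→ 2022-12-15 23:35 HXD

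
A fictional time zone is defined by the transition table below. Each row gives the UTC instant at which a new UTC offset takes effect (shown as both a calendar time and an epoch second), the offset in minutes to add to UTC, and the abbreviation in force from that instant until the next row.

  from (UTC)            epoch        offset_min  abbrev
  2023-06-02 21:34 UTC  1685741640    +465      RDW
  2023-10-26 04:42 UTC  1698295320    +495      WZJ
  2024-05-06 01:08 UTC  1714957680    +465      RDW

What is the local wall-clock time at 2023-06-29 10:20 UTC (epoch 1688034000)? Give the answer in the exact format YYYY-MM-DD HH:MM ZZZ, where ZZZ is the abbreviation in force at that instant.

2023-06-29 18:05 RDW

Query: 2023-06-29 10:20 UTC
Rule 1/3 (RDW, +07:45): 2023-06-02 21:34 UTC ≤ query < 2023-10-26 04:42 UTC
10·60 + 20 + 465 = 1085 min
1085 = 0·1440 + 1085; 1085 = 18·60 + 5 → 18:05, same day
→ 2023-06-29 18:05 RDW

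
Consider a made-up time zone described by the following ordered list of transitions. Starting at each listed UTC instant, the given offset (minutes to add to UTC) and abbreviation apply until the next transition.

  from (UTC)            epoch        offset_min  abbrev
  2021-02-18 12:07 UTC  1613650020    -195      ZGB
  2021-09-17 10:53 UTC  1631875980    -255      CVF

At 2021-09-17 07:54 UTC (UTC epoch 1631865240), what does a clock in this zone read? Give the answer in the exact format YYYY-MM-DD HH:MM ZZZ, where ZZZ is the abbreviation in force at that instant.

Query: 2021-09-17 07:54 UTC
Rule 1/2 (ZGB, -03:15): 2021-02-18 12:07 UTC ≤ query < 2021-09-17 10:53 UTC
7·60 + 54 - 195 = 279 min
279 = 0·1440 + 279; 279 = 4·60 + 39 → 04:39, same day
→ 2021-09-17 04:39 ZGB

2021-09-17 04:39 ZGB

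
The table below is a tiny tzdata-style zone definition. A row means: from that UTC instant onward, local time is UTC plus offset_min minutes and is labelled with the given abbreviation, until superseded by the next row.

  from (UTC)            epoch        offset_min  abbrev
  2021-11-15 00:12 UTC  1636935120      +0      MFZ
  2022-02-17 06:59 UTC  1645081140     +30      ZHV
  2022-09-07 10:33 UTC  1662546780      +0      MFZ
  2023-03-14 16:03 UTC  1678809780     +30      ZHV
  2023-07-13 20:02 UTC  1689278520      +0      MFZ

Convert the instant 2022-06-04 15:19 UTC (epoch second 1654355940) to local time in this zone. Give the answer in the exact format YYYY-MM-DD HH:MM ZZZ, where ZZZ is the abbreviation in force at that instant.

Query: 2022-06-04 15:19 UTC
Rule 2/5 (ZHV, +00:30): 2022-02-17 06:59 UTC ≤ query < 2022-09-07 10:33 UTC
15·60 + 19 + 30 = 949 min
949 = 0·1440 + 949; 949 = 15·60 + 49 → 15:49, same day
→ 2022-06-04 15:49 ZHV

2022-06-04 15:49 ZHV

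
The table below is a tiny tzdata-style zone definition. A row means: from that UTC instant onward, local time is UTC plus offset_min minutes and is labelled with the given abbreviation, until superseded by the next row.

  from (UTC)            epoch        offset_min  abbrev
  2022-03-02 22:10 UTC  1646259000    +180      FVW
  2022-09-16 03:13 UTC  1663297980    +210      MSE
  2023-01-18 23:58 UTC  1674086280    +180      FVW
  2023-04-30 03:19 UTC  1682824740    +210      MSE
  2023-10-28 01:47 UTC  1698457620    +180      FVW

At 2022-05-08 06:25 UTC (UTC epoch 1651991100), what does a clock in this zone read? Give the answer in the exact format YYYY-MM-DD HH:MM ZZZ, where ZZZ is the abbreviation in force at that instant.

Query: 2022-05-08 06:25 UTC
Rule 1/5 (FVW, +03:00): 2022-03-02 22:10 UTC ≤ query < 2022-09-16 03:13 UTC
6·60 + 25 + 180 = 565 min
565 = 0·1440 + 565; 565 = 9·60 + 25 → 09:25, same day
→ 2022-05-08 09:25 FVW

2022-05-08 09:25 FVW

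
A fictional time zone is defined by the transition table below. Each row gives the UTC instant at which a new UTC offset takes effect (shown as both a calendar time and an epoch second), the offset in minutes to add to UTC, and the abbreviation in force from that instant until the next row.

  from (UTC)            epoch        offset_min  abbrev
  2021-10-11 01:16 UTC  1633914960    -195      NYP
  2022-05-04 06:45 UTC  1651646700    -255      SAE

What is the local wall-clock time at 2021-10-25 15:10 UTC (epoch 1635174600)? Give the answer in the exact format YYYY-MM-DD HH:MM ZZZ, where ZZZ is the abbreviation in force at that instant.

Query: 2021-10-25 15:10 UTC
Rule 1/2 (NYP, -03:15): 2021-10-11 01:16 UTC ≤ query < 2022-05-04 06:45 UTC
15·60 + 10 - 195 = 715 min
715 = 0·1440 + 715; 715 = 11·60 + 55 → 11:55, same day
→ 2021-10-25 11:55 NYP

2021-10-25 11:55 NYP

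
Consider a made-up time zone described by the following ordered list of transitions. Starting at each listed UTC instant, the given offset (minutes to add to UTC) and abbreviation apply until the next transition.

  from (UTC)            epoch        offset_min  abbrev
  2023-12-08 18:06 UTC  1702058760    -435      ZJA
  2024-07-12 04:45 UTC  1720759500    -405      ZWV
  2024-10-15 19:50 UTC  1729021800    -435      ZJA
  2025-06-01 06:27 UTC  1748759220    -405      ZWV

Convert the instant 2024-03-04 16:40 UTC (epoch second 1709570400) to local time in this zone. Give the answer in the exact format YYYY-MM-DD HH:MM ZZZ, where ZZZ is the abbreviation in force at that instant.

Query: 2024-03-04 16:40 UTC
Rule 1/4 (ZJA, -07:15): 2023-12-08 18:06 UTC ≤ query < 2024-07-12 04:45 UTC
16·60 + 40 - 435 = 565 min
565 = 0·1440 + 565; 565 = 9·60 + 25 → 09:25, same day
→ 2024-03-04 09:25 ZJA

2024-03-04 09:25 ZJA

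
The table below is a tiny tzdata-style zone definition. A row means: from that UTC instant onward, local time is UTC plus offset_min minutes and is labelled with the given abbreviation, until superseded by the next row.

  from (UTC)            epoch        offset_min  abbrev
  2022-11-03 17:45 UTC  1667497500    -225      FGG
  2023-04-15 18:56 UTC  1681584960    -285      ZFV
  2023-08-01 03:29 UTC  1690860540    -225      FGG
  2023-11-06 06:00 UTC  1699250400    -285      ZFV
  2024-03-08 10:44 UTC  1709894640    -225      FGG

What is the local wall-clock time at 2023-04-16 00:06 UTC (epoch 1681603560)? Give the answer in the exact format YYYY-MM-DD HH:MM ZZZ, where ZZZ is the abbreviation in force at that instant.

2023-04-15 19:21 ZFV

Query: 2023-04-16 00:06 UTC
Rule 2/5 (ZFV, -04:45): 2023-04-15 18:56 UTC ≤ query < 2023-08-01 03:29 UTC
0·60 + 6 - 285 = -279 min
-279 = -1·1440 + 1161; 1161 = 19·60 + 21 → 19:21, 2023-04-16 - 1 day = 2023-04-15
→ 2023-04-15 19:21 ZFV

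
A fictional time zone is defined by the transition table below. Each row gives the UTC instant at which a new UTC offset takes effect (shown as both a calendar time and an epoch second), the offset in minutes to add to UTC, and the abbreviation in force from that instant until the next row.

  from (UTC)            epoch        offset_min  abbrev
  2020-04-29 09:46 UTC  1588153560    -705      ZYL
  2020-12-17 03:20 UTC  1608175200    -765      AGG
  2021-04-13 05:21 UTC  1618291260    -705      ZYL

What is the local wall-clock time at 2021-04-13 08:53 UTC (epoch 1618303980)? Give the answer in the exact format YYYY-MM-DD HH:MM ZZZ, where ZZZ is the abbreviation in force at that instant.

2021-04-12 21:08 ZYL

Query: 2021-04-13 08:53 UTC
Rule 3/3 (ZYL, -11:45): 2021-04-13 05:21 UTC ≤ query < +∞
8·60 + 53 - 705 = -172 min
-172 = -1·1440 + 1268; 1268 = 21·60 + 8 → 21:08, 2021-04-13 - 1 day = 2021-04-12
→ 2021-04-12 21:08 ZYL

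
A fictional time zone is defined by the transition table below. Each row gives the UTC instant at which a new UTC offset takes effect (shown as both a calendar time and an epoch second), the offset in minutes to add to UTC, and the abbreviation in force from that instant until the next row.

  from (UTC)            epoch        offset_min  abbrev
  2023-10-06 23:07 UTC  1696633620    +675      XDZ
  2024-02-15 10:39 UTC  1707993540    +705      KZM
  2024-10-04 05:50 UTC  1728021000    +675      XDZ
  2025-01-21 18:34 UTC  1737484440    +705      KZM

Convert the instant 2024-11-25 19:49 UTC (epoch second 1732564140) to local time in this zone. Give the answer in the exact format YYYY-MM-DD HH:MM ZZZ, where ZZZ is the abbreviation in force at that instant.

2024-11-26 07:04 XDZ

Query: 2024-11-25 19:49 UTC
Rule 3/4 (XDZ, +11:15): 2024-10-04 05:50 UTC ≤ query < 2025-01-21 18:34 UTC
19·60 + 49 + 675 = 1864 min
1864 = 1·1440 + 424; 424 = 7·60 + 4 → 07:04, 2024-11-25 + 1 day = 2024-11-26
→ 2024-11-26 07:04 XDZ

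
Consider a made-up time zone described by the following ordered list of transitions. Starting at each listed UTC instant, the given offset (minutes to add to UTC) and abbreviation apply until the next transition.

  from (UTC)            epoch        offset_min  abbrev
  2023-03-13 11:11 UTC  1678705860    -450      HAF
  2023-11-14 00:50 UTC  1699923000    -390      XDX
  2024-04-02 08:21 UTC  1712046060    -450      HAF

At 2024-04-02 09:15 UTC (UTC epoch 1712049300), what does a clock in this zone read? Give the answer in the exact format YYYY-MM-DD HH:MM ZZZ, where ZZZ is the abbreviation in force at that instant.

2024-04-02 01:45 HAF

Query: 2024-04-02 09:15 UTC
Rule 3/3 (HAF, -07:30): 2024-04-02 08:21 UTC ≤ query < +∞
9·60 + 15 - 450 = 105 min
105 = 0·1440 + 105; 105 = 1·60 + 45 → 01:45, same day
→ 2024-04-02 01:45 HAF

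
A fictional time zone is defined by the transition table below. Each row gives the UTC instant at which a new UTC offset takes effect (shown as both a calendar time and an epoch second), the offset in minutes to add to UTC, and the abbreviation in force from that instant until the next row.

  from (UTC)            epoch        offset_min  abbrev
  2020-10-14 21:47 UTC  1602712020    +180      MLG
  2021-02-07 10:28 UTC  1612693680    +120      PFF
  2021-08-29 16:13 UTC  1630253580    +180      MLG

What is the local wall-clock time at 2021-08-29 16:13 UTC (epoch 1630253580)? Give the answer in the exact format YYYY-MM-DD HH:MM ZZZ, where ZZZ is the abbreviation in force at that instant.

Query: 2021-08-29 16:13 UTC
Rule 3/3 (MLG, +03:00): 2021-08-29 16:13 UTC ≤ query < +∞
16·60 + 13 + 180 = 1153 min
1153 = 0·1440 + 1153; 1153 = 19·60 + 13 → 19:13, same day
→ 2021-08-29 19:13 MLG

2021-08-29 19:13 MLG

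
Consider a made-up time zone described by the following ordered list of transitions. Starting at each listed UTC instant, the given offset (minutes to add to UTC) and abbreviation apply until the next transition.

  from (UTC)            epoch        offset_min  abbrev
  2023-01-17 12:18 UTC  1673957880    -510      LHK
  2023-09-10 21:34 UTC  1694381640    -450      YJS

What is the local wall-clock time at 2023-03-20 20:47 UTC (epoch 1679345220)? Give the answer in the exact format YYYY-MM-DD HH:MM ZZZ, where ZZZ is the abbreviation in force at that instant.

Query: 2023-03-20 20:47 UTC
Rule 1/2 (LHK, -08:30): 2023-01-17 12:18 UTC ≤ query < 2023-09-10 21:34 UTC
20·60 + 47 - 510 = 737 min
737 = 0·1440 + 737; 737 = 12·60 + 17 → 12:17, same day
→ 2023-03-20 12:17 LHK

2023-03-20 12:17 LHK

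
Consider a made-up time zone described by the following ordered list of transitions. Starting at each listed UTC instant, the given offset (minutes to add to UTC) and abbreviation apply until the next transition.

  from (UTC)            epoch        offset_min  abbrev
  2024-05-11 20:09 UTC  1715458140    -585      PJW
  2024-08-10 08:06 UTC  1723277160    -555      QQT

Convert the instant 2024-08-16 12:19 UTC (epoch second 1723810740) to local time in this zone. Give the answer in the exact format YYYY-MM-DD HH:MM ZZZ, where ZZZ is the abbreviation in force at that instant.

2024-08-16 03:04 QQT

Query: 2024-08-16 12:19 UTC
Rule 2/2 (QQT, -09:15): 2024-08-10 08:06 UTC ≤ query < +∞
12·60 + 19 - 555 = 184 min
184 = 0·1440 + 184; 184 = 3·60 + 4 → 03:04, same day
→ 2024-08-16 03:04 QQT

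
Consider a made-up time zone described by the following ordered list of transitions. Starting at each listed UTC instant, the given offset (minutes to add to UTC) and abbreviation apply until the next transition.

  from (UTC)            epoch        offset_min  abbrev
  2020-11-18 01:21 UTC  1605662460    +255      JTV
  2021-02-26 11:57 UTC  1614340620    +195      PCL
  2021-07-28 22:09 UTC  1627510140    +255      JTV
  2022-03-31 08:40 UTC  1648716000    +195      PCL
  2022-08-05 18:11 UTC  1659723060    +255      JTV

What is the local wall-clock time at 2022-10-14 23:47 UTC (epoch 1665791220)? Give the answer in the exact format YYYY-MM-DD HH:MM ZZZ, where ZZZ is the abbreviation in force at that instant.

2022-10-15 04:02 JTV

Query: 2022-10-14 23:47 UTC
Rule 5/5 (JTV, +04:15): 2022-08-05 18:11 UTC ≤ query < +∞
23·60 + 47 + 255 = 1682 min
1682 = 1·1440 + 242; 242 = 4·60 + 2 → 04:02, 2022-10-14 + 1 day = 2022-10-15
→ 2022-10-15 04:02 JTV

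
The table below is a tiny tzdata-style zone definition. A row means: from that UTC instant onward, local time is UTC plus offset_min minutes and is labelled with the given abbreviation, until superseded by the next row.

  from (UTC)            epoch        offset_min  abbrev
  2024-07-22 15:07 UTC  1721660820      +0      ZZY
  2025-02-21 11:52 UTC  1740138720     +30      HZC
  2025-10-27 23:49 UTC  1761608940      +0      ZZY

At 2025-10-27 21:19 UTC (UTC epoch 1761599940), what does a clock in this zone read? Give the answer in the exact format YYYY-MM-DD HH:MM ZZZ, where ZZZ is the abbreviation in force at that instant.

2025-10-27 21:49 HZC

Query: 2025-10-27 21:19 UTC
Rule 2/3 (HZC, +00:30): 2025-02-21 11:52 UTC ≤ query < 2025-10-27 23:49 UTC
21·60 + 19 + 30 = 1309 min
1309 = 0·1440 + 1309; 1309 = 21·60 + 49 → 21:49, same day
→ 2025-10-27 21:49 HZC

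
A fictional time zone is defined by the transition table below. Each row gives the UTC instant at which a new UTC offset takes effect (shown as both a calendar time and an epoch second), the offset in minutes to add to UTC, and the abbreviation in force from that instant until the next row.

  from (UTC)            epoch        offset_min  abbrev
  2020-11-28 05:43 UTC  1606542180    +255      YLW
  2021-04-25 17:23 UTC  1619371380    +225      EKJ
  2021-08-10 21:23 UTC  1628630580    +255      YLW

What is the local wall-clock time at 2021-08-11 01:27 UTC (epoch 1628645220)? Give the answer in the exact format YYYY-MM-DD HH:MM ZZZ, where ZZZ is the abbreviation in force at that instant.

Query: 2021-08-11 01:27 UTC
Rule 3/3 (YLW, +04:15): 2021-08-10 21:23 UTC ≤ query < +∞
1·60 + 27 + 255 = 342 min
342 = 0·1440 + 342; 342 = 5·60 + 42 → 05:42, same day
→ 2021-08-11 05:42 YLW

2021-08-11 05:42 YLW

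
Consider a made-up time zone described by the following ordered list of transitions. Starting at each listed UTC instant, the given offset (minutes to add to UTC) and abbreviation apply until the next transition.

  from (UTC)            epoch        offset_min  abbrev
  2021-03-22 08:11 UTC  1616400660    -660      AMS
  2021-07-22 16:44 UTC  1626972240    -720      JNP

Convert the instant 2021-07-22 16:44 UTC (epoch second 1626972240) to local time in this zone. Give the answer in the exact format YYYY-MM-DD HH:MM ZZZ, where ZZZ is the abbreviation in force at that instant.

2021-07-22 04:44 JNP

Query: 2021-07-22 16:44 UTC
Rule 2/2 (JNP, -12:00): 2021-07-22 16:44 UTC ≤ query < +∞
16·60 + 44 - 720 = 284 min
284 = 0·1440 + 284; 284 = 4·60 + 44 → 04:44, same day
→ 2021-07-22 04:44 JNP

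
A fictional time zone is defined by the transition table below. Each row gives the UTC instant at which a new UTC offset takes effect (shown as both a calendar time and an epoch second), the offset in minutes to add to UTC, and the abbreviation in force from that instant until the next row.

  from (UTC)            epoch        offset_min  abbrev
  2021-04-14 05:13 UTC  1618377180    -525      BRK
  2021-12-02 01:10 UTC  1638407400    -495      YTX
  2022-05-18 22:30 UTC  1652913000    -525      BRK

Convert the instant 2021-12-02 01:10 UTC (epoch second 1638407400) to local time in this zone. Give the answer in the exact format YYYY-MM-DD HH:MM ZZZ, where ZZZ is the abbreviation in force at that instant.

2021-12-01 16:55 YTX

Query: 2021-12-02 01:10 UTC
Rule 2/3 (YTX, -08:15): 2021-12-02 01:10 UTC ≤ query < 2022-05-18 22:30 UTC
1·60 + 10 - 495 = -425 min
-425 = -1·1440 + 1015; 1015 = 16·60 + 55 → 16:55, 2021-12-02 - 1 day = 2021-12-01
→ 2021-12-01 16:55 YTX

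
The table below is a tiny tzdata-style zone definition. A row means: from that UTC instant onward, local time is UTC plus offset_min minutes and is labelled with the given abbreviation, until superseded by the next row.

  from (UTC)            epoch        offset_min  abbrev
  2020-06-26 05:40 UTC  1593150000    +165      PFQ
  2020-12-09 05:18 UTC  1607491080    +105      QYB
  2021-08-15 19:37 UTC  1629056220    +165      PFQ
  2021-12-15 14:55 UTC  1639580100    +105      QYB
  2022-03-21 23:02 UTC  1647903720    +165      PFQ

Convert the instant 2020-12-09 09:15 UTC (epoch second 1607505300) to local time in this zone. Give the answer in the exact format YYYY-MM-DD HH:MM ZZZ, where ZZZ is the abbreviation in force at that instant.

2020-12-09 11:00 QYB

Query: 2020-12-09 09:15 UTC
Rule 2/5 (QYB, +01:45): 2020-12-09 05:18 UTC ≤ query < 2021-08-15 19:37 UTC
9·60 + 15 + 105 = 660 min
660 = 0·1440 + 660; 660 = 11·60 + 0 → 11:00, same day
→ 2020-12-09 11:00 QYB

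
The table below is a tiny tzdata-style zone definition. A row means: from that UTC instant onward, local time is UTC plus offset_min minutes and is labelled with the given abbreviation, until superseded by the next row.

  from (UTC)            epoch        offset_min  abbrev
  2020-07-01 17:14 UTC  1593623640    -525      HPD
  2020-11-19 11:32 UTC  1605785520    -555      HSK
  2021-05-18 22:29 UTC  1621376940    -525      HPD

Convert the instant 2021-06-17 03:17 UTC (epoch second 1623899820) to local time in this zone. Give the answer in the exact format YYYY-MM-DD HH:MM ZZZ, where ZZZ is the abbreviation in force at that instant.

2021-06-16 18:32 HPD

Query: 2021-06-17 03:17 UTC
Rule 3/3 (HPD, -08:45): 2021-05-18 22:29 UTC ≤ query < +∞
3·60 + 17 - 525 = -328 min
-328 = -1·1440 + 1112; 1112 = 18·60 + 32 → 18:32, 2021-06-17 - 1 day = 2021-06-16
→ 2021-06-16 18:32 HPD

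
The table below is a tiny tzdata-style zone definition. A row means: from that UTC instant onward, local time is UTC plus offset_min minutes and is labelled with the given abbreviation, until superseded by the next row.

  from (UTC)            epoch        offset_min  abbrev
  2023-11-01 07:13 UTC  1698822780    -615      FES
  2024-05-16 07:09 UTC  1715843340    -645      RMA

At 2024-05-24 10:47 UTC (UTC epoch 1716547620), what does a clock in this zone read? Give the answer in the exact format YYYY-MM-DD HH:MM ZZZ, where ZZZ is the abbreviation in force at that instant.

2024-05-24 00:02 RMA

Query: 2024-05-24 10:47 UTC
Rule 2/2 (RMA, -10:45): 2024-05-16 07:09 UTC ≤ query < +∞
10·60 + 47 - 645 = 2 min
2 = 0·1440 + 2; 2 = 0·60 + 2 → 00:02, same day
→ 2024-05-24 00:02 RMA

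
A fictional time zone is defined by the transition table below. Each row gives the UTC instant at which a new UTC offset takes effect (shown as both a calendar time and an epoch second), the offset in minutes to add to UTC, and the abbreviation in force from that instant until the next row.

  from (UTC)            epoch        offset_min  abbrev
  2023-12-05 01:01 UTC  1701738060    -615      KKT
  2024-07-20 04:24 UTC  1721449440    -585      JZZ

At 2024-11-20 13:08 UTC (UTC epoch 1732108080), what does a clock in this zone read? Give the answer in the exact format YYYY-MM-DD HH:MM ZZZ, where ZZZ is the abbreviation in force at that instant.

Query: 2024-11-20 13:08 UTC
Rule 2/2 (JZZ, -09:45): 2024-07-20 04:24 UTC ≤ query < +∞
13·60 + 8 - 585 = 203 min
203 = 0·1440 + 203; 203 = 3·60 + 23 → 03:23, same day
→ 2024-11-20 03:23 JZZ

2024-11-20 03:23 JZZ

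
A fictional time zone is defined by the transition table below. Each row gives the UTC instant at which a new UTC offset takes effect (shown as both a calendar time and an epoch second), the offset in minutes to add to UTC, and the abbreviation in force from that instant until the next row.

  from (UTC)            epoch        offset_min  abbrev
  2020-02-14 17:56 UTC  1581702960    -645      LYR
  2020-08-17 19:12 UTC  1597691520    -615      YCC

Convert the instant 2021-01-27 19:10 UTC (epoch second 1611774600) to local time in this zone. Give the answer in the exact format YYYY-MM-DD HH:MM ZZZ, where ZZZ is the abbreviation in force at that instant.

Query: 2021-01-27 19:10 UTC
Rule 2/2 (YCC, -10:15): 2020-08-17 19:12 UTC ≤ query < +∞
19·60 + 10 - 615 = 535 min
535 = 0·1440 + 535; 535 = 8·60 + 55 → 08:55, same day
→ 2021-01-27 08:55 YCC

2021-01-27 08:55 YCC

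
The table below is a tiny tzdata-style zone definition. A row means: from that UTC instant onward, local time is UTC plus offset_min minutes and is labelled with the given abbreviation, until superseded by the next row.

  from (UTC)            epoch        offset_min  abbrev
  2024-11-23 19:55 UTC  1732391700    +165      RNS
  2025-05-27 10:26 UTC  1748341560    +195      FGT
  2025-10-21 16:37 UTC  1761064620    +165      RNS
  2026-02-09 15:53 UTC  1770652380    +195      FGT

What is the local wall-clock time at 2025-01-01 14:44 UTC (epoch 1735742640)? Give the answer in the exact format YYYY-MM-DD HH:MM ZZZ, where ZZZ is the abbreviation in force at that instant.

2025-01-01 17:29 RNS

Query: 2025-01-01 14:44 UTC
Rule 1/4 (RNS, +02:45): 2024-11-23 19:55 UTC ≤ query < 2025-05-27 10:26 UTC
14·60 + 44 + 165 = 1049 min
1049 = 0·1440 + 1049; 1049 = 17·60 + 29 → 17:29, same day
→ 2025-01-01 17:29 RNS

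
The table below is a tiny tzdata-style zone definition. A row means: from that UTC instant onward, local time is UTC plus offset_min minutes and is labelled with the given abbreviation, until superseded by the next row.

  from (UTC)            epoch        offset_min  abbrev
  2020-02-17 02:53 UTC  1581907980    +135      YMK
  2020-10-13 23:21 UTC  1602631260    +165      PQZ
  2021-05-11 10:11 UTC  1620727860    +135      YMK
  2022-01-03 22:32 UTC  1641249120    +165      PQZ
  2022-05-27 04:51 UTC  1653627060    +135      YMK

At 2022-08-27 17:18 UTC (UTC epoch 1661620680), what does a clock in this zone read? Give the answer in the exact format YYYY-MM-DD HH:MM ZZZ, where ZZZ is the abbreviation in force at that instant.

2022-08-27 19:33 YMK

Query: 2022-08-27 17:18 UTC
Rule 5/5 (YMK, +02:15): 2022-05-27 04:51 UTC ≤ query < +∞
17·60 + 18 + 135 = 1173 min
1173 = 0·1440 + 1173; 1173 = 19·60 + 33 → 19:33, same day
→ 2022-08-27 19:33 YMK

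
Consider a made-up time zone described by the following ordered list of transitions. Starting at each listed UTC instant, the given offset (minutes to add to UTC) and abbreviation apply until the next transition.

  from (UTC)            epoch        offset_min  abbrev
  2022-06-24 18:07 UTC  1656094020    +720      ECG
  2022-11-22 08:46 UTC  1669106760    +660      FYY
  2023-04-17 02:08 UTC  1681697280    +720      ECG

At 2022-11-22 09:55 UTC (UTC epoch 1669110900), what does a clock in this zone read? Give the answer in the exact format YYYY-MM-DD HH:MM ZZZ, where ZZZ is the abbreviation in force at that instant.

Query: 2022-11-22 09:55 UTC
Rule 2/3 (FYY, +11:00): 2022-11-22 08:46 UTC ≤ query < 2023-04-17 02:08 UTC
9·60 + 55 + 660 = 1255 min
1255 = 0·1440 + 1255; 1255 = 20·60 + 55 → 20:55, same day
→ 2022-11-22 20:55 FYY

2022-11-22 20:55 FYY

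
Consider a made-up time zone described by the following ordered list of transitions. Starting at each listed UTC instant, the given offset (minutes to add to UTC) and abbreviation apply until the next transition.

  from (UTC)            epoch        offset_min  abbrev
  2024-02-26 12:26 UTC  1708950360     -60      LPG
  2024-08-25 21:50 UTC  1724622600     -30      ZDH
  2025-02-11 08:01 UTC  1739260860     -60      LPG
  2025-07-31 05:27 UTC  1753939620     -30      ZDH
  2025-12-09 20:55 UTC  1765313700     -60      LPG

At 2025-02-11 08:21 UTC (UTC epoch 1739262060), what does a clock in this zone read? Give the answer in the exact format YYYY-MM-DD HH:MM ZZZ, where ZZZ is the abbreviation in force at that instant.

Query: 2025-02-11 08:21 UTC
Rule 3/5 (LPG, -01:00): 2025-02-11 08:01 UTC ≤ query < 2025-07-31 05:27 UTC
8·60 + 21 - 60 = 441 min
441 = 0·1440 + 441; 441 = 7·60 + 21 → 07:21, same day
→ 2025-02-11 07:21 LPG

2025-02-11 07:21 LPG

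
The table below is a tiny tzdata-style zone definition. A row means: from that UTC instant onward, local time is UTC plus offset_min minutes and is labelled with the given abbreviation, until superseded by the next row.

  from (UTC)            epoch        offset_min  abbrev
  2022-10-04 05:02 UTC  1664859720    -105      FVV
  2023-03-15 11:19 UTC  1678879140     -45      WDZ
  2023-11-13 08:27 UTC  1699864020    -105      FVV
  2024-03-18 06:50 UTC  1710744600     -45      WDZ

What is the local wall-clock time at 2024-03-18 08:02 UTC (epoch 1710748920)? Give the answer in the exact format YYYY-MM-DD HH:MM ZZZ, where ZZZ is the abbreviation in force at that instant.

Query: 2024-03-18 08:02 UTC
Rule 4/4 (WDZ, -00:45): 2024-03-18 06:50 UTC ≤ query < +∞
8·60 + 2 - 45 = 437 min
437 = 0·1440 + 437; 437 = 7·60 + 17 → 07:17, same day
→ 2024-03-18 07:17 WDZ

2024-03-18 07:17 WDZ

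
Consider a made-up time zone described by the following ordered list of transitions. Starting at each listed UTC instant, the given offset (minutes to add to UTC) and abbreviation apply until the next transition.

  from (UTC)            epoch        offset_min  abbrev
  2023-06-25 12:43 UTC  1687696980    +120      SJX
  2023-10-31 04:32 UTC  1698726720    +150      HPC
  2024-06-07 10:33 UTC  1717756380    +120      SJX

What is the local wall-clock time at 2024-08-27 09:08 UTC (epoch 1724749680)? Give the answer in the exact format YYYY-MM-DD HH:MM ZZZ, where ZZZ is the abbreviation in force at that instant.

2024-08-27 11:08 SJX

Query: 2024-08-27 09:08 UTC
Rule 3/3 (SJX, +02:00): 2024-06-07 10:33 UTC ≤ query < +∞
9·60 + 8 + 120 = 668 min
668 = 0·1440 + 668; 668 = 11·60 + 8 → 11:08, same day
→ 2024-08-27 11:08 SJX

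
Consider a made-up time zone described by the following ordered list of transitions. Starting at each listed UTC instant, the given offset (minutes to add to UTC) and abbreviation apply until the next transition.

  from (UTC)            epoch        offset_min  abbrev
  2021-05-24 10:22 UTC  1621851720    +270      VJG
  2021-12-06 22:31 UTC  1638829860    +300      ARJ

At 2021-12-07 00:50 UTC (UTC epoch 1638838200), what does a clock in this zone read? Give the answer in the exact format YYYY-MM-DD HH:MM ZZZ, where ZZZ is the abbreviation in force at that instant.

Query: 2021-12-07 00:50 UTC
Rule 2/2 (ARJ, +05:00): 2021-12-06 22:31 UTC ≤ query < +∞
0·60 + 50 + 300 = 350 min
350 = 0·1440 + 350; 350 = 5·60 + 50 → 05:50, same day
→ 2021-12-07 05:50 ARJ

2021-12-07 05:50 ARJ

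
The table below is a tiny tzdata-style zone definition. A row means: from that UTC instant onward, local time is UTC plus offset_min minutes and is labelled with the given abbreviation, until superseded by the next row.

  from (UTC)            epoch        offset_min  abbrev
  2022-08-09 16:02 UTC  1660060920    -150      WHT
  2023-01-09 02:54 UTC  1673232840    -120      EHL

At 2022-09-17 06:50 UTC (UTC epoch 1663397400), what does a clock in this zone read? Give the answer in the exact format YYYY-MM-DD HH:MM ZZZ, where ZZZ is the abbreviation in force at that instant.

2022-09-17 04:20 WHT

Query: 2022-09-17 06:50 UTC
Rule 1/2 (WHT, -02:30): 2022-08-09 16:02 UTC ≤ query < 2023-01-09 02:54 UTC
6·60 + 50 - 150 = 260 min
260 = 0·1440 + 260; 260 = 4·60 + 20 → 04:20, same day
→ 2022-09-17 04:20 WHT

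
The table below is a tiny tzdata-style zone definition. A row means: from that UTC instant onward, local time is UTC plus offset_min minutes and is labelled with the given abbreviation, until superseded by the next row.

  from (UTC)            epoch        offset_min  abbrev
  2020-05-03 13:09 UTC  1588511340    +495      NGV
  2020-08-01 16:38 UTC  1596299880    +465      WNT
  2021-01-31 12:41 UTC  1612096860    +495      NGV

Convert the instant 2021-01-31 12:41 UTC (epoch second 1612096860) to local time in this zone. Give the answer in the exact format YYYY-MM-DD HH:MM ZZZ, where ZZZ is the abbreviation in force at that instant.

2021-01-31 20:56 NGV

Query: 2021-01-31 12:41 UTC
Rule 3/3 (NGV, +08:15): 2021-01-31 12:41 UTC ≤ query < +∞
12·60 + 41 + 495 = 1256 min
1256 = 0·1440 + 1256; 1256 = 20·60 + 56 → 20:56, same day
→ 2021-01-31 20:56 NGV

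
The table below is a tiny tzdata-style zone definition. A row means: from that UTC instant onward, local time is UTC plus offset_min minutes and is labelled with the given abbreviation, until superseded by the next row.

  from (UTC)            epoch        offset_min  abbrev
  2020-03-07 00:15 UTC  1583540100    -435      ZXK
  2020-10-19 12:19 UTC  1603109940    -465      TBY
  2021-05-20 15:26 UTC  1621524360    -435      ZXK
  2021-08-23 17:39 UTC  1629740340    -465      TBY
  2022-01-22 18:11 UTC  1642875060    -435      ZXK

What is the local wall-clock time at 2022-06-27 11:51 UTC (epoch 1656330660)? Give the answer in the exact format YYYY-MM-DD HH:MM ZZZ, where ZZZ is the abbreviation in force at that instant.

Query: 2022-06-27 11:51 UTC
Rule 5/5 (ZXK, -07:15): 2022-01-22 18:11 UTC ≤ query < +∞
11·60 + 51 - 435 = 276 min
276 = 0·1440 + 276; 276 = 4·60 + 36 → 04:36, same day
→ 2022-06-27 04:36 ZXK

2022-06-27 04:36 ZXK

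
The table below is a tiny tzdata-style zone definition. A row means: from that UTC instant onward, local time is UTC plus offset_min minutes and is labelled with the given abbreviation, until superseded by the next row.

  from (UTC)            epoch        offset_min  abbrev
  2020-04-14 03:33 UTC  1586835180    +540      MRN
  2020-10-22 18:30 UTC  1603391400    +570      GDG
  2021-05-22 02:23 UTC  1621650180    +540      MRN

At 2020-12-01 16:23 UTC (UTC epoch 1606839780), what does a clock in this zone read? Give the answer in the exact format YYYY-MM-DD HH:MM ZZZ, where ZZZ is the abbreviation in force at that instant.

Query: 2020-12-01 16:23 UTC
Rule 2/3 (GDG, +09:30): 2020-10-22 18:30 UTC ≤ query < 2021-05-22 02:23 UTC
16·60 + 23 + 570 = 1553 min
1553 = 1·1440 + 113; 113 = 1·60 + 53 → 01:53, 2020-12-01 + 1 day = 2020-12-02
→ 2020-12-02 01:53 GDG

2020-12-02 01:53 GDG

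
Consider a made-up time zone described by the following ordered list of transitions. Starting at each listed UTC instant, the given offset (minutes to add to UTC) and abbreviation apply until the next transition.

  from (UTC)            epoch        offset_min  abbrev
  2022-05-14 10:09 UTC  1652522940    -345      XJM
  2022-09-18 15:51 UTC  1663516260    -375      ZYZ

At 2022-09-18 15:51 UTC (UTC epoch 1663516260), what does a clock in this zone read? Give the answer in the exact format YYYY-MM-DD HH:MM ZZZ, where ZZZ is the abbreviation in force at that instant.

2022-09-18 09:36 ZYZ

Query: 2022-09-18 15:51 UTC
Rule 2/2 (ZYZ, -06:15): 2022-09-18 15:51 UTC ≤ query < +∞
15·60 + 51 - 375 = 576 min
576 = 0·1440 + 576; 576 = 9·60 + 36 → 09:36, same day
→ 2022-09-18 09:36 ZYZ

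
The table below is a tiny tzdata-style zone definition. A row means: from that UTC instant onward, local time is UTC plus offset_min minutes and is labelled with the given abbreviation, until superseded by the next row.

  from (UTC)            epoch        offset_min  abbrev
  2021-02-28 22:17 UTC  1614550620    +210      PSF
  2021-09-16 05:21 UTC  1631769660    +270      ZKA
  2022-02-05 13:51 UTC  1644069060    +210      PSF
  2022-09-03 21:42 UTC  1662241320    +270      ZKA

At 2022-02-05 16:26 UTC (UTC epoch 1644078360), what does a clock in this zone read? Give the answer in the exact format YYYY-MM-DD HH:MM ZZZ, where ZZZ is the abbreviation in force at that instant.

Query: 2022-02-05 16:26 UTC
Rule 3/4 (PSF, +03:30): 2022-02-05 13:51 UTC ≤ query < 2022-09-03 21:42 UTC
16·60 + 26 + 210 = 1196 min
1196 = 0·1440 + 1196; 1196 = 19·60 + 56 → 19:56, same day
→ 2022-02-05 19:56 PSF

2022-02-05 19:56 PSF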